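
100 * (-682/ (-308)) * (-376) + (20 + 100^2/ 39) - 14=-82994.73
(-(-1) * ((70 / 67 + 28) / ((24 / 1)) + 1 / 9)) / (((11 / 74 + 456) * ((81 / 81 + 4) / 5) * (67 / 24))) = 471676/454578585 = 0.00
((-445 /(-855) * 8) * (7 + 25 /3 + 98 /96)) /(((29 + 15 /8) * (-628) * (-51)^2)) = -445/329575311 = 0.00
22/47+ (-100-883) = -46179/47 = -982.53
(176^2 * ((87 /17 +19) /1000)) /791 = 317504/336175 = 0.94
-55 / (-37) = 55/37 = 1.49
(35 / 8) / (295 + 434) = 35/5832 = 0.01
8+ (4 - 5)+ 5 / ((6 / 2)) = 26/3 = 8.67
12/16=3/4 = 0.75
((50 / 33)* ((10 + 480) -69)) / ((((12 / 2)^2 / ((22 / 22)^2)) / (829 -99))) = 3841625/297 = 12934.76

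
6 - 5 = 1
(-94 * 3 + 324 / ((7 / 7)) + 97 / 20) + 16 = 1257/20 = 62.85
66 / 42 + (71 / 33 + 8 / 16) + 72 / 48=1322/231 = 5.72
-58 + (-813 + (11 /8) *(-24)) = -904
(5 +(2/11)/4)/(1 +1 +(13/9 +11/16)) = 7992/6545 = 1.22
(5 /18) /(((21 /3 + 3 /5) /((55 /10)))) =275/1368 = 0.20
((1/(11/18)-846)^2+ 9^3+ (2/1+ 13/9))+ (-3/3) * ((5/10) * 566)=776891941/1089 = 713399.39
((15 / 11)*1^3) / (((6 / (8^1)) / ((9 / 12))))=15/11 = 1.36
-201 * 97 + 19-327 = -19805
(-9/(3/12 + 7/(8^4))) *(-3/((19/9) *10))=497664/97945 = 5.08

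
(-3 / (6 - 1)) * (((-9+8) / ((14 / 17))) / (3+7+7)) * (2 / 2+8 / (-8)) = 0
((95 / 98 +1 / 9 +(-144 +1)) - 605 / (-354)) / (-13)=3648136/338247 = 10.79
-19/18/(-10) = 19/180 = 0.11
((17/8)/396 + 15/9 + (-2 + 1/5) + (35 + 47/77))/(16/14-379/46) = -90488693/18097200 = -5.00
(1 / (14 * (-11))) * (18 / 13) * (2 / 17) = -18/17017 = 0.00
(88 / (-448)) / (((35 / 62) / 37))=-12617/980 = -12.87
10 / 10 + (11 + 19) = 31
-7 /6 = -1.17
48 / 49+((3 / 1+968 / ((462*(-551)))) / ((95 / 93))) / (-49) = 16513181/17954335 = 0.92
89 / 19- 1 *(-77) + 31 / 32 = 50253/608 = 82.65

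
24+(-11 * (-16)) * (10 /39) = 69.13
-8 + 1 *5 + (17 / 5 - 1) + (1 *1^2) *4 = 17/5 = 3.40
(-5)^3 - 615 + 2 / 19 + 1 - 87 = -15692/19 = -825.89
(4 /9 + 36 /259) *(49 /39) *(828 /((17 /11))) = 566720/1443 = 392.74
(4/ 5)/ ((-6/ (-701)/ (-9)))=-4206/5 = -841.20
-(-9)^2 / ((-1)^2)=-81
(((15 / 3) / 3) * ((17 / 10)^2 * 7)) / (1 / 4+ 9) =2023/555 = 3.65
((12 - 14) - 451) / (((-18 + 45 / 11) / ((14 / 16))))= 11627/408 = 28.50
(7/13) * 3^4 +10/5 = 593/13 = 45.62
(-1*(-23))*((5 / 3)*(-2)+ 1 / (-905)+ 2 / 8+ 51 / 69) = -585811/10860 = -53.94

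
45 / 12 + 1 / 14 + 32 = 35.82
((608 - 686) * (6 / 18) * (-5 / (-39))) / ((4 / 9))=-15/2 = -7.50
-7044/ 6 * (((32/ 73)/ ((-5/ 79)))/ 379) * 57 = 169168704/138335 = 1222.89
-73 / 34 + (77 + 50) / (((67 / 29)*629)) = -173601/84286 = -2.06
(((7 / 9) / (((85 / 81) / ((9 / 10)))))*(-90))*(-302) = 1541106/85 = 18130.66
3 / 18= 1/6 = 0.17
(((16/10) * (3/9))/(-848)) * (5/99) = -1/31482 = 0.00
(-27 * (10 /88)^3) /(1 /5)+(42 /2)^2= 37549269/85184 = 440.80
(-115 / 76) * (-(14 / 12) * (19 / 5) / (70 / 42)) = 161/40 = 4.02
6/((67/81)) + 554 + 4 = 37872/67 = 565.25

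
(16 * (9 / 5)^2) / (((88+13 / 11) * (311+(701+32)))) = 44/79025 = 0.00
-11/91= -0.12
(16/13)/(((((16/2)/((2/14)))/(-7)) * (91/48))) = -96/1183 = -0.08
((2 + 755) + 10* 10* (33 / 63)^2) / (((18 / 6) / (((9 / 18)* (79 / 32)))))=27329023/84672 = 322.76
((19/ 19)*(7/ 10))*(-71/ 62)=-497/620 = -0.80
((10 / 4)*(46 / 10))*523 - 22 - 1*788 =10409/2 = 5204.50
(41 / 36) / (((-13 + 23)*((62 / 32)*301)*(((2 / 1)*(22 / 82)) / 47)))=79007/4618845 = 0.02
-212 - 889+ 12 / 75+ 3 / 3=-27496/25 = -1099.84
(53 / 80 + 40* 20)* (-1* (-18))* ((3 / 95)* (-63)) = -108954153/3800 = -28672.15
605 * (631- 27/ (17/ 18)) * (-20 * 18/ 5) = -446097960/17 = -26241056.47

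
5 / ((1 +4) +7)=0.42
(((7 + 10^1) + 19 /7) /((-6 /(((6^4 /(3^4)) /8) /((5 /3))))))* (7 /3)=-46/5 = -9.20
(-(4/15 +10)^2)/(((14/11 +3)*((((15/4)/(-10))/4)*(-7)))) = -1192576/31725 = -37.59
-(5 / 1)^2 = -25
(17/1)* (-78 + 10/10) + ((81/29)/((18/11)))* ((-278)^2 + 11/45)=37876091/290 = 130607.21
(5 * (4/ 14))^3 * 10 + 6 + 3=13087/343 = 38.15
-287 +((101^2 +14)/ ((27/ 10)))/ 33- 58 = -22805/99 = -230.35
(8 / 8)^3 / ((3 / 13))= 13/3 = 4.33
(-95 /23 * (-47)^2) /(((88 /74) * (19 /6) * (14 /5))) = -6129975/7084 = -865.33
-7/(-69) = 7/69 = 0.10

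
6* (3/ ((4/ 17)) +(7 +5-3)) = 261/2 = 130.50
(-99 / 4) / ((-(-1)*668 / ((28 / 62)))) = -693/41416 = -0.02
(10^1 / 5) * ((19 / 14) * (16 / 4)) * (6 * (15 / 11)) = 6840/77 = 88.83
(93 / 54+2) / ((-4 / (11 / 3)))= -737/216 = -3.41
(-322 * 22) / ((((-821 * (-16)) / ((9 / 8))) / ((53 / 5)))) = -844767/131360 = -6.43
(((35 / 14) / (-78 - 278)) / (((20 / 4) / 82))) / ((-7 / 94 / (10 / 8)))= 9635/4984 = 1.93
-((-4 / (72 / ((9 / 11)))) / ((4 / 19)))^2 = -361/7744 = -0.05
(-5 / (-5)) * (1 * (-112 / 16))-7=-14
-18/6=-3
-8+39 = 31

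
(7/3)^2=49/9 = 5.44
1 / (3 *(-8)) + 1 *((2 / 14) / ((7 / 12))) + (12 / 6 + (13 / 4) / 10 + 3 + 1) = 19193/2940 = 6.53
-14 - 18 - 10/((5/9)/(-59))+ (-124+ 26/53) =906.49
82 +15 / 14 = 1163/14 = 83.07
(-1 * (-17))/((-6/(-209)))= 592.17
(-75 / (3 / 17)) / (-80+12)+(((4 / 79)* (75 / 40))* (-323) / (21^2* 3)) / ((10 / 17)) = 216371/34839 = 6.21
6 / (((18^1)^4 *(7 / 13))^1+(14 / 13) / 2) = 78/734839 = 0.00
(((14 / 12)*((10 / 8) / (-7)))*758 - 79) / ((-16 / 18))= 8529/32 = 266.53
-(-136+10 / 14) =947/7 = 135.29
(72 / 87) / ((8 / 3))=9/29 = 0.31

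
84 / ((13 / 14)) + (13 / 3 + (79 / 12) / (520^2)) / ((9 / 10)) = 278237519/2920320 = 95.28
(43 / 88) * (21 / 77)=129/968 = 0.13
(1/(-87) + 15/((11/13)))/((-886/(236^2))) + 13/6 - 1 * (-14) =-930562235/847902 = -1097.49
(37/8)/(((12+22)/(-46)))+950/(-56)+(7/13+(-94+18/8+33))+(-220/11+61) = -500401/12376 = -40.43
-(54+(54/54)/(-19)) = -1025/19 = -53.95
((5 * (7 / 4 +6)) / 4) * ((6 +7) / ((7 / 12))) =6045/28 = 215.89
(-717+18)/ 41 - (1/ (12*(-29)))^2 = -84651737/4965264 = -17.05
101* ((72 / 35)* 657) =4777704/35 = 136505.83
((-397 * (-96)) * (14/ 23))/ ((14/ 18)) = 686016/23 = 29826.78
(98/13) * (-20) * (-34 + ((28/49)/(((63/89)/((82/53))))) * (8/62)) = 980734960/192231 = 5101.86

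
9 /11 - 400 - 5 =-4446/11 = -404.18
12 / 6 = 2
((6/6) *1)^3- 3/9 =2/3 = 0.67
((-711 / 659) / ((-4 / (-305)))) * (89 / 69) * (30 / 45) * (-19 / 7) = 40744645/212198 = 192.01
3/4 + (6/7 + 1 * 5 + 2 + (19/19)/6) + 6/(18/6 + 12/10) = 10.20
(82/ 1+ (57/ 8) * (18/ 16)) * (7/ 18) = 40327/1152 = 35.01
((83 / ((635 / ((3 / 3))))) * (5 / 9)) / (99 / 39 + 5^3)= 1079/1895094 = 0.00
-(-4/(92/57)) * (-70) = -3990/23 = -173.48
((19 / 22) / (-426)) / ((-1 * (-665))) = -1/328020 = 0.00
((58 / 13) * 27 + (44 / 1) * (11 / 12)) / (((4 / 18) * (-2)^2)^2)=169317/832 = 203.51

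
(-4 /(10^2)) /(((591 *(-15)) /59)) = 59/221625 = 0.00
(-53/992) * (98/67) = -2597/33232 = -0.08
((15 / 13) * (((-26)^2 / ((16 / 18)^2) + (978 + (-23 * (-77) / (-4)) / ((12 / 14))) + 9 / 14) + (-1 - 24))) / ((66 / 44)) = 2171675/2184 = 994.36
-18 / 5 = -3.60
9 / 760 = 0.01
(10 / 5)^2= 4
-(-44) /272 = 11/68 = 0.16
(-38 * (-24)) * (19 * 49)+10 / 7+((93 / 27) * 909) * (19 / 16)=95512647/112 = 852791.49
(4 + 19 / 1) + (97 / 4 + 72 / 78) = 2505/52 = 48.17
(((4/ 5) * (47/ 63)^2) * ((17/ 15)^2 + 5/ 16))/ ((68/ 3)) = 12699541/404838000 = 0.03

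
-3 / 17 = -0.18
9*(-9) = -81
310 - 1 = 309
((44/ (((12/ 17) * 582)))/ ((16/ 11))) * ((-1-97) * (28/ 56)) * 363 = -12195953/9312 = -1309.70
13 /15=0.87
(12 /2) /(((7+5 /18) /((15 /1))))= 12.37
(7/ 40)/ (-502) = -7/20080 = 0.00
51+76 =127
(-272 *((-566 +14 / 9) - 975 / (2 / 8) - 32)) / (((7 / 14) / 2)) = 44029184/9 = 4892131.56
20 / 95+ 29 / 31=675/589 = 1.15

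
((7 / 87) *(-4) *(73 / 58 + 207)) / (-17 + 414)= -169106/1001631 = -0.17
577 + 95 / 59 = 34138/59 = 578.61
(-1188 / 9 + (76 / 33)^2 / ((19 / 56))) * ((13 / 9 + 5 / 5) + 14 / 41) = -130272272/401841 = -324.19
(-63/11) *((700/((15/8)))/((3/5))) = -3563.64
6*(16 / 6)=16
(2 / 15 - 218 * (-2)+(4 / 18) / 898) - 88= 7034039/20205 = 348.13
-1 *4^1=-4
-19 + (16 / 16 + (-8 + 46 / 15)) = -344/15 = -22.93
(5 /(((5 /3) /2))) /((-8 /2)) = -3/2 = -1.50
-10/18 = -5/9 = -0.56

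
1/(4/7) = 1.75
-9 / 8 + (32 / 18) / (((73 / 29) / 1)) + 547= 2872831/5256 = 546.58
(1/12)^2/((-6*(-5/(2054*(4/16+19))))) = 79079/8640 = 9.15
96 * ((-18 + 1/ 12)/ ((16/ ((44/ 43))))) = -110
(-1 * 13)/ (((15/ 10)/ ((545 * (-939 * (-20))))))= -88704200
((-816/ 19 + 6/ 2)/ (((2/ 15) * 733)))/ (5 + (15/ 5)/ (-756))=-1434510/17534093 = -0.08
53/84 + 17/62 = 2357/2604 = 0.91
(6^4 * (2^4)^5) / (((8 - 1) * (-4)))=-48534089.14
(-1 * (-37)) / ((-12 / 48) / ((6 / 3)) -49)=-0.75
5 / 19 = 0.26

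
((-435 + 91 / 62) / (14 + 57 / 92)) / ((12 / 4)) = -1236434/125085 = -9.88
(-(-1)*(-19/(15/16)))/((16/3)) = -19/5 = -3.80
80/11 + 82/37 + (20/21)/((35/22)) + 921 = 55706039/59829 = 931.09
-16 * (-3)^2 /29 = -144/29 = -4.97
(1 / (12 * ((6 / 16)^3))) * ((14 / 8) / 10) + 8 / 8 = 517/405 = 1.28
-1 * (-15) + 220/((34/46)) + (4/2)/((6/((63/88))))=468077/1496 = 312.89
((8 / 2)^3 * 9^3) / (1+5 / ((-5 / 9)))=-5832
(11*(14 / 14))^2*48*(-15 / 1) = -87120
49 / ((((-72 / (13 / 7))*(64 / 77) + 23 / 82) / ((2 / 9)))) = -1149148/3371103 = -0.34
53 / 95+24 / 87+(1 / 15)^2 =103916/123975 = 0.84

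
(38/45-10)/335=-412/15075 = -0.03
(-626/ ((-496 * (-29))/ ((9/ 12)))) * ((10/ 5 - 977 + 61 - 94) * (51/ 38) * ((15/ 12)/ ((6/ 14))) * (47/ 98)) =33761745/546592 = 61.77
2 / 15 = 0.13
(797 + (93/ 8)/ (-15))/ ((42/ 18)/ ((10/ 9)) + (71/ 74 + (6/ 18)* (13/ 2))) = 3535239/23204 = 152.35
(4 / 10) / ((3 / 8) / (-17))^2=36992/45 = 822.04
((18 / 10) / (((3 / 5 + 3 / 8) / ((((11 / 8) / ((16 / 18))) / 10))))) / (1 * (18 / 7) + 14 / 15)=6237/76544 = 0.08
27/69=0.39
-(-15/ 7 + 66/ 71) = 603/497 = 1.21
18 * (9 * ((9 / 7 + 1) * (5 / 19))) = 12960/133 = 97.44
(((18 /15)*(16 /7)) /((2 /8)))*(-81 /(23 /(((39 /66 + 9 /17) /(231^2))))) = -724032/892522015 = 0.00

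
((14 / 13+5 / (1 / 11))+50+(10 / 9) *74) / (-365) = -22031/42705 = -0.52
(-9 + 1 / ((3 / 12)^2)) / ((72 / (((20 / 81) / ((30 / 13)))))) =91/8748 = 0.01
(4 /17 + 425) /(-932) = -7229/15844 = -0.46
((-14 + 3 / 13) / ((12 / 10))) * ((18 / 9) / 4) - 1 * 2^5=-5887/156 = -37.74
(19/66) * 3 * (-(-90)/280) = 171/616 = 0.28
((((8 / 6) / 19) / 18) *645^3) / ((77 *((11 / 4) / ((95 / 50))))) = 7950700/847 = 9386.89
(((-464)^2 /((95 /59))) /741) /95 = 12702464/6687525 = 1.90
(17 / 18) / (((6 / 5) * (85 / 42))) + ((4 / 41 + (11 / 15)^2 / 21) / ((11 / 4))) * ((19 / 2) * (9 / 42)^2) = 14215676/34805925 = 0.41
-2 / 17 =-0.12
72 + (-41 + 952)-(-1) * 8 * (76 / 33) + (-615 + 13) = 13181/33 = 399.42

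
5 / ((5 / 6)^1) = 6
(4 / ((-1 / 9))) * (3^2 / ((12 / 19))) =-513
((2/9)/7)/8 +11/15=929/1260 = 0.74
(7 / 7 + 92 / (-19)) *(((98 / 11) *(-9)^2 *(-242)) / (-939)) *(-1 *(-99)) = -420698124/5947 = -70741.23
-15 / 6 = -5/2 = -2.50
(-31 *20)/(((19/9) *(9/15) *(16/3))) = -6975/76 = -91.78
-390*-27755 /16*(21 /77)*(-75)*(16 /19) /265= -487100250/11077 = -43974.02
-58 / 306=-29/153 = -0.19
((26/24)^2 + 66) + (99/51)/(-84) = 1150691/17136 = 67.15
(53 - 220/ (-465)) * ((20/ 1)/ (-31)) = -99460/2883 = -34.50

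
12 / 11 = 1.09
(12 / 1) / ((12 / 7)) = 7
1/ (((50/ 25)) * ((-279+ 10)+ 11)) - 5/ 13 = -2593/6708 = -0.39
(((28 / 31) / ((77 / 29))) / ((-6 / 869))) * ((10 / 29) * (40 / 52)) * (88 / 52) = -347600/15717 = -22.12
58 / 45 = 1.29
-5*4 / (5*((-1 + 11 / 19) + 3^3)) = -0.15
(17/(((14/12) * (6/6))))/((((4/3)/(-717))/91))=-1426113/2 = -713056.50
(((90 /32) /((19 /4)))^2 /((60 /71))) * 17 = 162945/23104 = 7.05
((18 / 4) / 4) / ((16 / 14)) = 63/64 = 0.98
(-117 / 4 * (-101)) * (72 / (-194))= -106353/97 = -1096.42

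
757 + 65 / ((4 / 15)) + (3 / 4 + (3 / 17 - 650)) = 11957/34 = 351.68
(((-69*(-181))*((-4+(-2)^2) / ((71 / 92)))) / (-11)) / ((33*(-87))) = 0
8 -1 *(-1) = 9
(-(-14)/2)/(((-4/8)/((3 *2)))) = -84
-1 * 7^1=-7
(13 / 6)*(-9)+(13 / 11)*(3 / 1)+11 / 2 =-115/11 = -10.45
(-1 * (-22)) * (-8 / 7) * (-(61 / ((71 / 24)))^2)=377220096/35287 = 10690.06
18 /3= 6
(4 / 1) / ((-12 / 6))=-2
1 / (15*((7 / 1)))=1/105 = 0.01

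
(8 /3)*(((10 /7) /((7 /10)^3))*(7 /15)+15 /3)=57160/3087 = 18.52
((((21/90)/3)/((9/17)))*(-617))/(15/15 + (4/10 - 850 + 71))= 73423/629856 = 0.12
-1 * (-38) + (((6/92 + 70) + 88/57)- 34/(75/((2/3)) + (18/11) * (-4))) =222652163/2037294 = 109.29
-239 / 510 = -0.47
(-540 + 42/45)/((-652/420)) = 56602/163 = 347.25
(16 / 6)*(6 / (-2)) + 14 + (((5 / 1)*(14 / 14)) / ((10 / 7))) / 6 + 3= 115/12 = 9.58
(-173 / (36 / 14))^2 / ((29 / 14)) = 2185.11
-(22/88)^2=-1/16 = -0.06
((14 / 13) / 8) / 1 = 7/52 = 0.13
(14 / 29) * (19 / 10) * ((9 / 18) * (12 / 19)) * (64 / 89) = 2688/12905 = 0.21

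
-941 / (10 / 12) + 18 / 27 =-16928/15 = -1128.53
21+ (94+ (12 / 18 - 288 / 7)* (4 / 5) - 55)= 580/21 = 27.62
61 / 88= 0.69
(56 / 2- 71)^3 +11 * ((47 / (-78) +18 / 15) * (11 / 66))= -186043817/2340 = -79505.90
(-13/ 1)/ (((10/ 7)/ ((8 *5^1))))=-364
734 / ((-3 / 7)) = -5138/3 = -1712.67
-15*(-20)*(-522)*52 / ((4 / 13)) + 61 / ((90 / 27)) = -264653817/10 = -26465381.70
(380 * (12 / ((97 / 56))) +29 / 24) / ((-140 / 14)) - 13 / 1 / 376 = -288216121/1094160 = -263.41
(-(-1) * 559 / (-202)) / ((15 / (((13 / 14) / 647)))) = -7267/27445740 = 0.00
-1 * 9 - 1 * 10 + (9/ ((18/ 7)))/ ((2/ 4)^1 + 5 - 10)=-178/9 = -19.78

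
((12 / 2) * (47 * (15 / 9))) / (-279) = -470/279 = -1.68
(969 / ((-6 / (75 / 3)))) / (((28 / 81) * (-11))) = 654075/616 = 1061.81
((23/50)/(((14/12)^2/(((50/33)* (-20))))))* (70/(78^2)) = -4600/39039 = -0.12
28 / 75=0.37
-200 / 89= -2.25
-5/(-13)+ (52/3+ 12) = 1159/39 = 29.72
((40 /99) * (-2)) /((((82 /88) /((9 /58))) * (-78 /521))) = 41680/46371 = 0.90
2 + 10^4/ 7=10014/7 = 1430.57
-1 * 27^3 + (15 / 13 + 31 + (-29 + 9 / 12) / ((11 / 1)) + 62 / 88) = -5620675/286 = -19652.71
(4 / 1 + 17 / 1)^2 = 441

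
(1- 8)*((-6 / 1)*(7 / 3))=98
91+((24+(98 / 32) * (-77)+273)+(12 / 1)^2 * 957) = 2207363/16 = 137960.19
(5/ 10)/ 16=1/32 = 0.03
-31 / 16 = -1.94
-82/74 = -41/37 = -1.11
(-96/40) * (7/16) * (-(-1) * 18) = -189/10 = -18.90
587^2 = 344569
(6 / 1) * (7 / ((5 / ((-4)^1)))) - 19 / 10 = -71/2 = -35.50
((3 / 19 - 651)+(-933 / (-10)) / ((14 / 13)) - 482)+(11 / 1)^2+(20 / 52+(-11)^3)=-78006317/34580 = -2255.82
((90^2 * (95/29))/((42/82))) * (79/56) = 207700875/2842 = 73082.64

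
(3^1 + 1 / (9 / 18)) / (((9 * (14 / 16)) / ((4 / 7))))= 160/441 = 0.36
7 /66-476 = -475.89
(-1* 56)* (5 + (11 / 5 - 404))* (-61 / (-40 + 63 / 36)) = 27109376/765 = 35437.09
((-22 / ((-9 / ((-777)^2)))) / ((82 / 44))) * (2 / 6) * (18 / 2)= 97401612/41 = 2375649.07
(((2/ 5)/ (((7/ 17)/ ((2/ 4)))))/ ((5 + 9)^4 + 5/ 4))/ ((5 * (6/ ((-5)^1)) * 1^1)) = -34/16135245 = 0.00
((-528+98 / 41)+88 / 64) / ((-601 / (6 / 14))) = 515847/1379896 = 0.37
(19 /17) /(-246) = -19/4182 = 0.00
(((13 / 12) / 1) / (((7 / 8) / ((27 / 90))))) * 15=39/7 = 5.57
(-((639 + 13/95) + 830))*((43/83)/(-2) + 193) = -446547816/1577 = -283162.85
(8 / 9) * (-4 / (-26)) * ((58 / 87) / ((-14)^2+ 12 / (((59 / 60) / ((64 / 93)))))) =14632/32804811 = 0.00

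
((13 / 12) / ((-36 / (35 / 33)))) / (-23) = 455/327888 = 0.00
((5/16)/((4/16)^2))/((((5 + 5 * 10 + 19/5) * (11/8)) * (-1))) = -100/1617 = -0.06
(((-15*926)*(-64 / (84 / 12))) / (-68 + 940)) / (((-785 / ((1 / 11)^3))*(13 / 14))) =-44448/296106239 = 0.00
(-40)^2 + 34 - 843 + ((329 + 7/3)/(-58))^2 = 6234088/7569 = 823.63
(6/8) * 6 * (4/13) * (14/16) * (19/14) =171/104 = 1.64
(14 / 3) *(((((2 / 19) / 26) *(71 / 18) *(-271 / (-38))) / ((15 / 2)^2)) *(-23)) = -6195602/28509975 = -0.22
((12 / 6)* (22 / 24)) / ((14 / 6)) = 11/14 = 0.79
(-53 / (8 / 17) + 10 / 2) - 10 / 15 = -2599/24 = -108.29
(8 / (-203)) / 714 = -4/72471 = 0.00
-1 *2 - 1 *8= -10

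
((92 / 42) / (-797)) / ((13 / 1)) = -46/217581 = 0.00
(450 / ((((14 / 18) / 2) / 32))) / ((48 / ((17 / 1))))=91800/7 = 13114.29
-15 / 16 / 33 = -5/176 = -0.03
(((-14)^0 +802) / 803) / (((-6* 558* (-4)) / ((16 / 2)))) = 1/1674 = 0.00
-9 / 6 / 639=-1/426 = 0.00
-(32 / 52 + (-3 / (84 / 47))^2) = -34989/10192 = -3.43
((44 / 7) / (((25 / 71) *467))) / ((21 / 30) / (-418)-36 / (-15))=2611664/163858625 = 0.02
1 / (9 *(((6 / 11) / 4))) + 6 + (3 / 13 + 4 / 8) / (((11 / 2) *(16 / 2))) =211009/30888 = 6.83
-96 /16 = -6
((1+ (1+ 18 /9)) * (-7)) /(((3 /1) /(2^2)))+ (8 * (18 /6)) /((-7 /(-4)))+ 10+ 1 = -265/21 = -12.62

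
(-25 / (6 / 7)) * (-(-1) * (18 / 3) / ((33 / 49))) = -8575/33 = -259.85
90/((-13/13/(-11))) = 990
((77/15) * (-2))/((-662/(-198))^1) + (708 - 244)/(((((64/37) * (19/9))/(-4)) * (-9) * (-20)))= -148279/25156 = -5.89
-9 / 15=-3/5 = -0.60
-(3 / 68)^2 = -9/4624 = 0.00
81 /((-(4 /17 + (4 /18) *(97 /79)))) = -979047/6142 = -159.40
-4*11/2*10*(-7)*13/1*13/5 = 52052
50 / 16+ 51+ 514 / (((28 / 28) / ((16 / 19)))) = 74019/152 = 486.97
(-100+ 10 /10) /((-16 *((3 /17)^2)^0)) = 99/16 = 6.19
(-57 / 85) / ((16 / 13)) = -741/1360 = -0.54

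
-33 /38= -0.87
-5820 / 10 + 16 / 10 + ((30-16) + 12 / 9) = -565.07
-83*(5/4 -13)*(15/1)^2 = 877725/4 = 219431.25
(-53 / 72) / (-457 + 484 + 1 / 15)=-265/9744 = -0.03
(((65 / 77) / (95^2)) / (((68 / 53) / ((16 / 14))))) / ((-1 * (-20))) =689/165392150 = 0.00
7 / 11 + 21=238/11 = 21.64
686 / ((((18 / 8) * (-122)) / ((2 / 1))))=-2744/549 = -5.00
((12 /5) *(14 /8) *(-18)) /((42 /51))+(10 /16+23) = -2727/40 = -68.18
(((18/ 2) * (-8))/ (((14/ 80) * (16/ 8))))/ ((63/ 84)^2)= -2560/7 = -365.71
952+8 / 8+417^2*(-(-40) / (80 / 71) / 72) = 1387039/16 = 86689.94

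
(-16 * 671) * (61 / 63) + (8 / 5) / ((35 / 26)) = -16370528/1575 = -10393.99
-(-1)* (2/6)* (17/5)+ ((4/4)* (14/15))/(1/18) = 269/15 = 17.93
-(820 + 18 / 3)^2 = -682276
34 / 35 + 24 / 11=1214/385 = 3.15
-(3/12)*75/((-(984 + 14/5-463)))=125/3492 = 0.04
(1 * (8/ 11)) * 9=72/11 = 6.55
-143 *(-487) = 69641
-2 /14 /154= -1/1078 = 0.00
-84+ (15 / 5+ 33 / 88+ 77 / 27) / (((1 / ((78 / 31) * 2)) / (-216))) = -212424/31 = -6852.39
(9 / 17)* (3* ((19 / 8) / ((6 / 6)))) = 513/136 = 3.77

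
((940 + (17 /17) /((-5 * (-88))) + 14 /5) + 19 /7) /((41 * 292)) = 2912191/36873760 = 0.08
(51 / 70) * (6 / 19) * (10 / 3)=102/133 = 0.77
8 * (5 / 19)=40/19 = 2.11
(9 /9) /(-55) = -1/55 = -0.02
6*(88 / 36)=44/3 = 14.67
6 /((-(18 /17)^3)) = -4913/972 = -5.05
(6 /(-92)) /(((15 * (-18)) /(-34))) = -17/2070 = -0.01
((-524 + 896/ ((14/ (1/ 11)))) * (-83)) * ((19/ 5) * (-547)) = -983385660/11 = -89398696.36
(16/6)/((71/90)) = 240/71 = 3.38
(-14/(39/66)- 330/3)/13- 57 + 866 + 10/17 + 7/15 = 34466126/43095 = 799.77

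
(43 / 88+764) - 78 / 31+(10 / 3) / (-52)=761.91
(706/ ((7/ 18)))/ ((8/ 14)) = 3177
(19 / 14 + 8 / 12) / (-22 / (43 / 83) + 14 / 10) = -18275/370818 = -0.05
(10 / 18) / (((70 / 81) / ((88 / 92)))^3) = 0.75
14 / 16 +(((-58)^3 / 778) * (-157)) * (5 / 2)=306328563/3112 = 98434.63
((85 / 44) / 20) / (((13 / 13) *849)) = 17/149424 = 0.00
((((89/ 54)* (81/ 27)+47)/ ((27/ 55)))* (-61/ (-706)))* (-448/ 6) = -682.64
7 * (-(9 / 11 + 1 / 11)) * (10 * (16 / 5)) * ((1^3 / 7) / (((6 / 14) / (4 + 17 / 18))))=-99680/297 = -335.62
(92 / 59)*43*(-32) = -2145.63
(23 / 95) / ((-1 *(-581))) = 23/55195 = 0.00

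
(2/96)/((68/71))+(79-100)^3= -30227833/3264 = -9260.98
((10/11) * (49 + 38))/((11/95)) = 82650/121 = 683.06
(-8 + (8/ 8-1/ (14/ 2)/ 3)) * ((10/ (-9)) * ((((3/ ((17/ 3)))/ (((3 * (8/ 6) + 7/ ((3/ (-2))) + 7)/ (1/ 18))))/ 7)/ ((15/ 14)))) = 296/61047 = 0.00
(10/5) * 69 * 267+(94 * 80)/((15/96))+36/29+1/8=19714285/232 = 84975.37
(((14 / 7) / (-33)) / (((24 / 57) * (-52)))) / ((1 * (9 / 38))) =361/30888 = 0.01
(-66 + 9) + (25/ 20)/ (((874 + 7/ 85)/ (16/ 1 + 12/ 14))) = -59263931/1040158 = -56.98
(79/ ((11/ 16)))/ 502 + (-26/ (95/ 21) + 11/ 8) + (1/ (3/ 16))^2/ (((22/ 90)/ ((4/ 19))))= 42710317/2098360 = 20.35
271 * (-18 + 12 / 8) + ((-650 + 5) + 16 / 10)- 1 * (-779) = -43359/10 = -4335.90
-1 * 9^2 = -81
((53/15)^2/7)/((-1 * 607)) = -2809/956025 = 0.00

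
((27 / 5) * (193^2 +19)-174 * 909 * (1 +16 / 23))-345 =-7738617/115 = -67292.32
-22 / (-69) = 22/69 = 0.32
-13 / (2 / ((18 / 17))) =-117/17 = -6.88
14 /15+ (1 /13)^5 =0.93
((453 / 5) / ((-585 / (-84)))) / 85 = 4228/27625 = 0.15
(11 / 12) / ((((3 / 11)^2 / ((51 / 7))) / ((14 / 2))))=628.53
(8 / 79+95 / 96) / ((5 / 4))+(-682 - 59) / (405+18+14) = -179441/218040 = -0.82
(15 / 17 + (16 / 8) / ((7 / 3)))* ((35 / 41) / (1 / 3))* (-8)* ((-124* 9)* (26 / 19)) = 54425.54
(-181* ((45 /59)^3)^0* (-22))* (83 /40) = 165253/20 = 8262.65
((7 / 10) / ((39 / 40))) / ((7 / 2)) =8/39 = 0.21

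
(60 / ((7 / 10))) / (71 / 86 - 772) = -17200/154749 = -0.11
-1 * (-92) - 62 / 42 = 1901/21 = 90.52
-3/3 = -1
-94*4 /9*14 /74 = -2632/333 = -7.90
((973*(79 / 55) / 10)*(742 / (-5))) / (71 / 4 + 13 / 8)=-228141256/213125 = -1070.46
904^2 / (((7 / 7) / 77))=62925632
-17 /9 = -1.89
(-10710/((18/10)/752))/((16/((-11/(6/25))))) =38451875/3 = 12817291.67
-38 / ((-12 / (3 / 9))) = 19/18 = 1.06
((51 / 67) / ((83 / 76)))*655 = 2538780/5561 = 456.53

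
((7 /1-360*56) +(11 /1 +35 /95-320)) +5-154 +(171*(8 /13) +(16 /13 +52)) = -5051686/247 = -20452.17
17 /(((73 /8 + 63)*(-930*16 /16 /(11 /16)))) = -187/1073220 = 0.00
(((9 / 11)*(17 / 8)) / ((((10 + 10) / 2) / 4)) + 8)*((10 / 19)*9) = 17217/418 = 41.19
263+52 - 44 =271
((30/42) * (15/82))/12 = 25/2296 = 0.01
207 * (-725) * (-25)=3751875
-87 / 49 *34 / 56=-1479/1372 = -1.08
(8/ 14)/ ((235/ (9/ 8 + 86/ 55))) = 169/25850 = 0.01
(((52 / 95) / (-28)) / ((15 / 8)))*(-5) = 104/1995 = 0.05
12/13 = 0.92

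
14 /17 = 0.82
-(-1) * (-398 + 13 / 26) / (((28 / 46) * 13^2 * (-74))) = 18285/350168 = 0.05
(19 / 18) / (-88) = -19/1584 = -0.01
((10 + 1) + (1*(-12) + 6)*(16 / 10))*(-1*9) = -63/5 = -12.60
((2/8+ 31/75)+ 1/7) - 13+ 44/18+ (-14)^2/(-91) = -974873/81900 = -11.90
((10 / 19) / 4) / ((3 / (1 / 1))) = 5/114 = 0.04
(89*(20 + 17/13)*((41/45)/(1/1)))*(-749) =-757068977/585 = -1294135.00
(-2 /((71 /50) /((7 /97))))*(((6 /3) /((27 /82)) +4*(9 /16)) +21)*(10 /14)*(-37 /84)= 14647375/15619716 = 0.94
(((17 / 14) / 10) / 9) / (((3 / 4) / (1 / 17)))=1/945 = 0.00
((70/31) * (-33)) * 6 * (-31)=13860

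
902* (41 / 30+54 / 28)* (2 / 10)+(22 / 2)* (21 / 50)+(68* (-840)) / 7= -1587793/210 = -7560.92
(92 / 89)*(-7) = -644/89 = -7.24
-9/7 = -1.29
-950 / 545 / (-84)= 95/4578 = 0.02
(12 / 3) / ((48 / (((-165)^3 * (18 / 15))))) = -898425/2 = -449212.50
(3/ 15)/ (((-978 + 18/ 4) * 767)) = -2/7466745 = 0.00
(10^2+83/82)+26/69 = 573659/5658 = 101.39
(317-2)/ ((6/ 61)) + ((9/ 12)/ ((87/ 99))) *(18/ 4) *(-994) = -71337/116 = -614.97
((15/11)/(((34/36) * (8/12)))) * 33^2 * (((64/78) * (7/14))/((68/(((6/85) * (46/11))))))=268272/63869 = 4.20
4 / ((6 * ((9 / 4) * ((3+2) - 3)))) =4/27 = 0.15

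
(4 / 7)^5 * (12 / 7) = 12288/117649 = 0.10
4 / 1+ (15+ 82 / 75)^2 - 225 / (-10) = 3211823/11250 = 285.50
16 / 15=1.07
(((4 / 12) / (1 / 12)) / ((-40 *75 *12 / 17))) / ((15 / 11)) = -187/135000 = 0.00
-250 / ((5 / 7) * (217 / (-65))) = 3250/31 = 104.84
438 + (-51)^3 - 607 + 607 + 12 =-132201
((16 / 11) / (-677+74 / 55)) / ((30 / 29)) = -232/111483 = 0.00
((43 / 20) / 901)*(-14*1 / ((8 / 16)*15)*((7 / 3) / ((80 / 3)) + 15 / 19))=-401233/102714000 = 0.00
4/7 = 0.57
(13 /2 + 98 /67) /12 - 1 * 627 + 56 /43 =-43217359/69144 = -625.03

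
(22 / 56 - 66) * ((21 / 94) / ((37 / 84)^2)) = -4860702/64343 = -75.54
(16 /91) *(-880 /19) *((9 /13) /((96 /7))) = -1320/3211 = -0.41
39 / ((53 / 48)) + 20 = 2932/53 = 55.32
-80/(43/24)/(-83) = 0.54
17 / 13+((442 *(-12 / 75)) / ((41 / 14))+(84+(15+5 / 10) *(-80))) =-15708051/13325 = -1178.84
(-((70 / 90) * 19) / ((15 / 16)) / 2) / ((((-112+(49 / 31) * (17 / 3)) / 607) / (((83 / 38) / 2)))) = 3123622/61605 = 50.70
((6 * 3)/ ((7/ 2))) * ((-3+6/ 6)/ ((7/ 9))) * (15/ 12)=-810/49 = -16.53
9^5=59049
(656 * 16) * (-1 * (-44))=461824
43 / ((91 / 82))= 38.75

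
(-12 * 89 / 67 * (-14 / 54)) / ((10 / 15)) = 1246/201 = 6.20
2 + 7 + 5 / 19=176/19 = 9.26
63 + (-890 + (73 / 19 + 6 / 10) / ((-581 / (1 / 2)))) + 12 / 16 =-182420319/220780 = -826.25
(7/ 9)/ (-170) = -7/1530 = 0.00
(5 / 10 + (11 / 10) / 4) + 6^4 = 51871/40 = 1296.78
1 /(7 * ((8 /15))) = 15/56 = 0.27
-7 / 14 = -1/2 = -0.50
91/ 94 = 0.97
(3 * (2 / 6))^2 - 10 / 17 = 0.41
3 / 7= 0.43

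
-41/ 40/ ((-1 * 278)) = 41/11120 = 0.00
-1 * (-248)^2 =-61504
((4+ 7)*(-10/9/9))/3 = -110/243 = -0.45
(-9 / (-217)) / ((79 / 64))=576/17143 = 0.03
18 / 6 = 3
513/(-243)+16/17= -179/153 = -1.17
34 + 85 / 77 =2703/77 = 35.10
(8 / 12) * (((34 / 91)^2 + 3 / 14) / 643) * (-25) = -146525/15974049 = -0.01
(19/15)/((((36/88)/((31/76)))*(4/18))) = 341/60 = 5.68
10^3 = 1000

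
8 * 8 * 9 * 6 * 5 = 17280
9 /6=3/2 = 1.50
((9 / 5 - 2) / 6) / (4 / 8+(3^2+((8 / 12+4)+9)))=-1/695 = 0.00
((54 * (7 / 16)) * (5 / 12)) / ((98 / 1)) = 45/448 = 0.10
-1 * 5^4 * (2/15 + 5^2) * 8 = -377000/3 = -125666.67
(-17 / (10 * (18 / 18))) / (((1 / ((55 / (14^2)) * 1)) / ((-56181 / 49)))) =10505847/19208 = 546.95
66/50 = 33/25 = 1.32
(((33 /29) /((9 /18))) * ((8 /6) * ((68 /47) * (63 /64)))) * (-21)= -90.76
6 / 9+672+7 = 2039/3 = 679.67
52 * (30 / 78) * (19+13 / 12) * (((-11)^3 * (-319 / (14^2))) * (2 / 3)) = 511629745/882 = 580079.08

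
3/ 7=0.43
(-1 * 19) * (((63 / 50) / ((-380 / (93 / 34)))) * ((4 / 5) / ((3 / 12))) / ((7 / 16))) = 13392/10625 = 1.26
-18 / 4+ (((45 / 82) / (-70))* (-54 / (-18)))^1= -5193/1148 = -4.52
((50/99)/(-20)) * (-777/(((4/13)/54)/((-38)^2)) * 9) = 492272235/11 = 44752021.36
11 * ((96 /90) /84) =44/315 = 0.14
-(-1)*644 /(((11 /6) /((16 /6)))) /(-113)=-10304/1243 = -8.29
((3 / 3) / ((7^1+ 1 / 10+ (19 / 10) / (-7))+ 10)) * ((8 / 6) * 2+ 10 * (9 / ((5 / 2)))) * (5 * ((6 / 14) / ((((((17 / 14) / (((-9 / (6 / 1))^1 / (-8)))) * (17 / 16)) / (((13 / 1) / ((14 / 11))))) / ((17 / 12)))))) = 103675/10013 = 10.35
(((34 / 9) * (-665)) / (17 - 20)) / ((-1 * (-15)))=4522/81 = 55.83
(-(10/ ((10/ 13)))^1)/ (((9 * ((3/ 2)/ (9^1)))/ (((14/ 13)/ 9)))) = -28/27 = -1.04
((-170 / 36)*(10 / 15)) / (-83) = 85/2241 = 0.04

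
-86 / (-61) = 86/61 = 1.41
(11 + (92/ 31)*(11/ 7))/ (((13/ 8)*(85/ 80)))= 435072/47957 = 9.07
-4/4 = -1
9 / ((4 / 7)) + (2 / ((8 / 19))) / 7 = 115/7 = 16.43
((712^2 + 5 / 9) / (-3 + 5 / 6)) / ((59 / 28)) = -255500056/2301 = -111038.70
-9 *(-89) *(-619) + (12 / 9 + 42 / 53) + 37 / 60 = -525565233/1060 = -495816.26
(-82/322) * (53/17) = -2173/2737 = -0.79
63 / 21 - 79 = -76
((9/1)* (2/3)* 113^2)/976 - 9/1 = 33915/488 = 69.50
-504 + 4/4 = -503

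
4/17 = 0.24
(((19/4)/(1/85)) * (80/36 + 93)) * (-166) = -114876565/18 = -6382031.39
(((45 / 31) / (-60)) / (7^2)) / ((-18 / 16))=2/4557 = 0.00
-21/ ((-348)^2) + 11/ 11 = 40361/40368 = 1.00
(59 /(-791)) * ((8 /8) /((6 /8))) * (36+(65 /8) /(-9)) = -21299/6102 = -3.49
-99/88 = -9/8 = -1.12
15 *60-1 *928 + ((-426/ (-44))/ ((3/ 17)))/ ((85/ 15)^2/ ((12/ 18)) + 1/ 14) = -26.86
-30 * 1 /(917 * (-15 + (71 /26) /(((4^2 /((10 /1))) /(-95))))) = 1248/6757373 = 0.00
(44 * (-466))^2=420414016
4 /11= 0.36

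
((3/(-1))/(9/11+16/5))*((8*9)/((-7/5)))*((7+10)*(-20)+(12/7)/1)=-140659200/10829 = -12989.12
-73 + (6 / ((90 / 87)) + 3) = -321/5 = -64.20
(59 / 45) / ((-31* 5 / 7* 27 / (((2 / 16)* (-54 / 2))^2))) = -1239/49600 = -0.02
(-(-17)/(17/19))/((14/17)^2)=5491/196 = 28.02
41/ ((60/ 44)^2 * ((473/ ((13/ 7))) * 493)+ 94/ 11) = 5863/33389647 = 0.00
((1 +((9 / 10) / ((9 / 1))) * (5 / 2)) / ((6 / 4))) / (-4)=-5/24 = -0.21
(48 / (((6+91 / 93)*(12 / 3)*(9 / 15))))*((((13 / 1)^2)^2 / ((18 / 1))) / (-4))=-4426955/3894 = -1136.87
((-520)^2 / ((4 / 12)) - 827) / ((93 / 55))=44570515/93 = 479252.85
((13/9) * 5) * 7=455/9 = 50.56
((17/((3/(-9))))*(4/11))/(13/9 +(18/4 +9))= -3672/2959 = -1.24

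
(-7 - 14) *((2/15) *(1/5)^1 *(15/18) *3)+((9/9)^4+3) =13/5 = 2.60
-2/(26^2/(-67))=67/338 = 0.20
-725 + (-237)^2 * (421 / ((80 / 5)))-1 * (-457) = 23642861/16 = 1477678.81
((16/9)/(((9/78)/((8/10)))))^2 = 2768896/18225 = 151.93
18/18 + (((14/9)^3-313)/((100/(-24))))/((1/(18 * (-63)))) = -6312049/75 = -84160.65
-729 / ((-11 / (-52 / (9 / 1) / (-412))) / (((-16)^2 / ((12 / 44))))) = 89856/103 = 872.39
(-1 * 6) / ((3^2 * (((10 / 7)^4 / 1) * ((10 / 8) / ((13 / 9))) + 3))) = -62426/618417 = -0.10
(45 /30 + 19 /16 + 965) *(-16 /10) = -15483/10 = -1548.30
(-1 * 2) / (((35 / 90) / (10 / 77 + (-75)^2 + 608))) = -17278236/539 = -32056.10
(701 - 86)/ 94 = 615/94 = 6.54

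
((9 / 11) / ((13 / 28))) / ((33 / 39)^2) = 3276/1331 = 2.46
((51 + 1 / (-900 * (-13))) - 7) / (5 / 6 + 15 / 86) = 43.66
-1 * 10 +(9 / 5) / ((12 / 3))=-9.55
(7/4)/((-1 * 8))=-7/32 = -0.22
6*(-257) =-1542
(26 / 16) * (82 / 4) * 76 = 2531.75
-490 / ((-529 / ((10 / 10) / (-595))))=-14/8993 = 0.00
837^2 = 700569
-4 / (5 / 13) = -52/5 = -10.40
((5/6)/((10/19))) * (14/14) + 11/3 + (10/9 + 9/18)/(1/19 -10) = 34619/6804 = 5.09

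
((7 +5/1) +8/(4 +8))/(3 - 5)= -19/3 = -6.33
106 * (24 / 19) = 133.89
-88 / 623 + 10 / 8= 2763/2492 = 1.11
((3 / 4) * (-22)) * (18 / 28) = -297/28 = -10.61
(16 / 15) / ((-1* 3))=-16/45 = -0.36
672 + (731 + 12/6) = 1405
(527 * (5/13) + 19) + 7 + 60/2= 3363/13 = 258.69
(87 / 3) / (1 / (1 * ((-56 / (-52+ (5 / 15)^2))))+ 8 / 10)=73080/4351 = 16.80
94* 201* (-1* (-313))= 5913822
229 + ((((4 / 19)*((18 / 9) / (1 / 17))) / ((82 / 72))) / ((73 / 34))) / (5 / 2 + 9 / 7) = 692525275/3013951 = 229.77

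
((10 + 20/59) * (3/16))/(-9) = -305/1416 = -0.22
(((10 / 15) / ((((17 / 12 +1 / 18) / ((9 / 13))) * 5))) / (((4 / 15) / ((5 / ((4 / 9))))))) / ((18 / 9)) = 3645/2756 = 1.32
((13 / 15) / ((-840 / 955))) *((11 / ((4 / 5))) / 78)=-2101/12096 = -0.17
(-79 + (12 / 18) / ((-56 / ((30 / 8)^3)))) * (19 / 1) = -2711167/1792 = -1512.93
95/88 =1.08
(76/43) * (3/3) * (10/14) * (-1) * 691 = -262580/301 = -872.36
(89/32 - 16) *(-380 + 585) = -86715/32 = -2709.84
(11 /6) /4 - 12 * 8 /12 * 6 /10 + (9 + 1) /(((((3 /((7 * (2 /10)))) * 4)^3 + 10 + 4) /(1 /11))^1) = -632502331/145729320 = -4.34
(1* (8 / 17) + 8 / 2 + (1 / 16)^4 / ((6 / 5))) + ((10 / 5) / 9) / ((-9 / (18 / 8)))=88539391/20054016 = 4.42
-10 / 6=-5/3 = -1.67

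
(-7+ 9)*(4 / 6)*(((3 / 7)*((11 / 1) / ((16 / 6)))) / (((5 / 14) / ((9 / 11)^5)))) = 177147/73205 = 2.42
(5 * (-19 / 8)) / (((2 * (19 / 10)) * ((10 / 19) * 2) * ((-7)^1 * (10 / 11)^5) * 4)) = 3059969/17920000 = 0.17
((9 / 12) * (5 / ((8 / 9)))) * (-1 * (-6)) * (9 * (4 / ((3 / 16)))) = 4860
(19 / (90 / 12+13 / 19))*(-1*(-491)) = 354502/311 = 1139.88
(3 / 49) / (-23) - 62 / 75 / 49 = -1651/84525 = -0.02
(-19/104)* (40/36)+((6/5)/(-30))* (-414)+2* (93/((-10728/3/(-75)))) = 17657899/871650 = 20.26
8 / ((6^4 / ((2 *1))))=1/81 = 0.01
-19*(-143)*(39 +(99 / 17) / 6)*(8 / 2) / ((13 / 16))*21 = 190868832/17 = 11227578.35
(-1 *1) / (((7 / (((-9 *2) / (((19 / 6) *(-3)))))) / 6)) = -216/133 = -1.62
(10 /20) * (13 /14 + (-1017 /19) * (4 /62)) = -20819/16492 = -1.26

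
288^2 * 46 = 3815424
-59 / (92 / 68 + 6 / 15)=-5015/149 = -33.66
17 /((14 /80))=680/7 = 97.14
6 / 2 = 3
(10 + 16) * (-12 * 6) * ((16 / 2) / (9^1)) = -1664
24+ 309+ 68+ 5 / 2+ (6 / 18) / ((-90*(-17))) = 403.50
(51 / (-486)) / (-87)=17/14094 = 0.00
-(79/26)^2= -6241/676 = -9.23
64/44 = 16/11 = 1.45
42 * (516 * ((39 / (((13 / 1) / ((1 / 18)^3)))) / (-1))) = -301/27 = -11.15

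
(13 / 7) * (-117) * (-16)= 24336/7 = 3476.57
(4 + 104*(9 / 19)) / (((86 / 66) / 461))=15395556/817 = 18844.01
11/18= 0.61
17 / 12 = 1.42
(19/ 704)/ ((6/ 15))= 0.07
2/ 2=1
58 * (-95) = -5510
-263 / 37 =-7.11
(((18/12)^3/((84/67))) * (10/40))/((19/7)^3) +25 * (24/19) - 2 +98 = 112037739/877952 = 127.61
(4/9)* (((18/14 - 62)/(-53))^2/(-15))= -144500/3716307 = -0.04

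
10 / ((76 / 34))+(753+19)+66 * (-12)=-295/19 = -15.53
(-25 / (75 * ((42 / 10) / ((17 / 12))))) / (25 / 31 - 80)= 527/371196 = 0.00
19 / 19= 1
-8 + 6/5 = -34/5 = -6.80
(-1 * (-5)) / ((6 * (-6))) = -5/36 = -0.14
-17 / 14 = -1.21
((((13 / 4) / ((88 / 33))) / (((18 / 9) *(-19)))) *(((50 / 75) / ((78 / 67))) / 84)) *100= -1675/76608 = -0.02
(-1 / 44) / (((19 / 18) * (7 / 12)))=-54/1463 = -0.04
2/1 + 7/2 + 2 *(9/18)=13/2 = 6.50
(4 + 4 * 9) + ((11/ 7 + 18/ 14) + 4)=328/7 = 46.86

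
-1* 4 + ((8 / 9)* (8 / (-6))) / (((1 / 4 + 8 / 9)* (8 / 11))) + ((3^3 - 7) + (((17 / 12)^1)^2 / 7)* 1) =613961/41328 = 14.86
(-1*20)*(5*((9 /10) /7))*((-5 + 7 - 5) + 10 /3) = -4.29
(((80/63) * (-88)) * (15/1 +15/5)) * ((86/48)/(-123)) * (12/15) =60544/2583 = 23.44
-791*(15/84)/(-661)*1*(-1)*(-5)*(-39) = -41.67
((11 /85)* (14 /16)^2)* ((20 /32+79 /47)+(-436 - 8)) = -43.76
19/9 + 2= 37/9 = 4.11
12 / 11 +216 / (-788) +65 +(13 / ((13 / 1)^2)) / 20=37084667/563420 = 65.82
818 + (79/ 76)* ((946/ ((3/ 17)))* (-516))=-54615012/19 = -2874474.32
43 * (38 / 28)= 817/14 = 58.36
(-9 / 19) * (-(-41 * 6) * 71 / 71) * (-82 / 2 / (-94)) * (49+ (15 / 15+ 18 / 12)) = -4674861/1786 = -2617.50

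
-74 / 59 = -1.25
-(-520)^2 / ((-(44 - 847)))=-270400/803 = -336.74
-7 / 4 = -1.75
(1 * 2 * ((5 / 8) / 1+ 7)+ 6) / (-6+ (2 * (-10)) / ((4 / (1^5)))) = -85/44 = -1.93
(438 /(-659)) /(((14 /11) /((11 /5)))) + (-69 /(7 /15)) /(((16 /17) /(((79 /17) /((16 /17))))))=-655264317/843520 = -776.82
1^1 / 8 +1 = 9/8 = 1.12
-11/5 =-2.20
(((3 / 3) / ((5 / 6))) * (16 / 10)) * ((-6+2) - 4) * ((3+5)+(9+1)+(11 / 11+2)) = -8064/25 = -322.56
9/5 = 1.80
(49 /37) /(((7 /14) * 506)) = 49/9361 = 0.01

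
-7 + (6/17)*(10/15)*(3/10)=-589/85 = -6.93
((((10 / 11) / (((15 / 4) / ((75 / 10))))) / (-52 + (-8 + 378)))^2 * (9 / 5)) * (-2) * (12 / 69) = -160/7817447 = 0.00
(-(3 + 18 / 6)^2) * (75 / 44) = -675/11 = -61.36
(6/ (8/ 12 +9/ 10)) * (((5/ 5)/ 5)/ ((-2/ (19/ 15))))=-114/235 = -0.49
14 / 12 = 7/6 = 1.17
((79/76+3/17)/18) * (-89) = -139819/23256 = -6.01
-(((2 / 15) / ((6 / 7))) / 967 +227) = -9877912/43515 = -227.00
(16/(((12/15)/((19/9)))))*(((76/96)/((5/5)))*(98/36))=88445/972 = 90.99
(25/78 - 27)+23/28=-28237/1092 = -25.86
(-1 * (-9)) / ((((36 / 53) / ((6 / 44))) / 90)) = 162.61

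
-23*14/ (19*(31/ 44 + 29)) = -14168/24833 = -0.57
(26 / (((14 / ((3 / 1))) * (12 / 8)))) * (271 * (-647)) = -4558762/7 = -651251.71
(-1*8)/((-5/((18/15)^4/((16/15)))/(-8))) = -15552/625 = -24.88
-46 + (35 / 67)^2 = -205269/4489 = -45.73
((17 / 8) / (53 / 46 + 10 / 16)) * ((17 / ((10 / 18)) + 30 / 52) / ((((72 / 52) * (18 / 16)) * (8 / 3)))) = 528241/58860 = 8.97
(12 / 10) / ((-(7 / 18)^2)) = -1944/245 = -7.93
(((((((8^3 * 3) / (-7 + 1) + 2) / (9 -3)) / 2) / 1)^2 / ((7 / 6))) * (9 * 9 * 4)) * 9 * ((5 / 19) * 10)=391934700/133 = 2946877.44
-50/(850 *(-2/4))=2/17 = 0.12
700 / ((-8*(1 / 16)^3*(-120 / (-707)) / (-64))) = 405422080/3 = 135140693.33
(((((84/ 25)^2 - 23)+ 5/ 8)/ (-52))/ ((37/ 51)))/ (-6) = -942259/19240000 = -0.05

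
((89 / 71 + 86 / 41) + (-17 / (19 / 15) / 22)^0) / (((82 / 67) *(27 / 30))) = 1414370/358053 = 3.95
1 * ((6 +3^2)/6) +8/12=19/6 = 3.17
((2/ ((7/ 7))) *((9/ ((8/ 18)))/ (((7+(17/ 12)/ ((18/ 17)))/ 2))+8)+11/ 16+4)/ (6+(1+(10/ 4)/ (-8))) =876067/192707 = 4.55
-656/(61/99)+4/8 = -129827/122 = -1064.16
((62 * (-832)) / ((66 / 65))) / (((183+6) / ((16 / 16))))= -1676480/6237 = -268.80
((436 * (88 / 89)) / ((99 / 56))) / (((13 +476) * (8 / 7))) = 170912/391689 = 0.44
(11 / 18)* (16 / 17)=88/153 = 0.58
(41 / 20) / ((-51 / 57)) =-779/340 = -2.29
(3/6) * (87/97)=87/194 = 0.45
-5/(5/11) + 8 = -3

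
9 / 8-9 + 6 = -15/8 = -1.88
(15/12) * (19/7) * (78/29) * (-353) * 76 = -49698870/203 = -244822.02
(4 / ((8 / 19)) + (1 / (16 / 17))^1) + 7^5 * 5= 1344729/16 = 84045.56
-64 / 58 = -32/29 = -1.10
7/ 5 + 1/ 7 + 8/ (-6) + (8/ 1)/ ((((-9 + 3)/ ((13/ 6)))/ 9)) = -25.79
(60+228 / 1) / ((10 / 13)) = 1872/5 = 374.40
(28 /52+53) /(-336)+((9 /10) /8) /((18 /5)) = -0.13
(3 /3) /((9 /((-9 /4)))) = -1/4 = -0.25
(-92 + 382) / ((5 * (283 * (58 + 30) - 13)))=58/24891 = 0.00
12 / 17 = 0.71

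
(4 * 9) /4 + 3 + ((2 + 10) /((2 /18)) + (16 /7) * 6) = 936/7 = 133.71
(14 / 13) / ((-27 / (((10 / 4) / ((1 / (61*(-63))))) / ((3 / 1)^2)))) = 14945/351 = 42.58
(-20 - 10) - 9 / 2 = -69/2 = -34.50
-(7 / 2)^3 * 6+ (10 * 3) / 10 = -1017/4 = -254.25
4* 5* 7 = 140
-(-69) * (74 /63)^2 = 95.20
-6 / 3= -2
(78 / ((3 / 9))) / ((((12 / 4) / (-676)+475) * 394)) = 79092/63256109 = 0.00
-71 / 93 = -0.76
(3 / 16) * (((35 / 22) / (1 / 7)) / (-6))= -0.35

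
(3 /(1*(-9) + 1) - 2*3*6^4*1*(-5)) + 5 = 311077/8 = 38884.62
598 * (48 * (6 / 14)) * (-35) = -430560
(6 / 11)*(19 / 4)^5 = 7428297/5632 = 1318.94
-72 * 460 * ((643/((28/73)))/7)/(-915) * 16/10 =207282624/14945 = 13869.70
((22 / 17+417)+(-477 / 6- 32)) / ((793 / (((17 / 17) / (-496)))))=-171/219232 = 0.00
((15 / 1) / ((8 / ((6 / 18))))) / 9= 5/72 = 0.07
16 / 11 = 1.45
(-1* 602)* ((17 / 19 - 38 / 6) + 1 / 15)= 921662/285 = 3233.90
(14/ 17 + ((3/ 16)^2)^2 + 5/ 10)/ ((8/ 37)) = 54609669/8912896 = 6.13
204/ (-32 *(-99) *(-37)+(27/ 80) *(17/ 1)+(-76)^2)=-16320/8914741 = 0.00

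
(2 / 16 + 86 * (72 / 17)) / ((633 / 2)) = 49553/43044 = 1.15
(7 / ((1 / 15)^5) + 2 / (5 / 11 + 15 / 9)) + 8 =5315633.94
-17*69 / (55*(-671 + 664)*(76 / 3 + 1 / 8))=28152/235235 = 0.12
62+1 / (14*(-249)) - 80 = -62749/3486 = -18.00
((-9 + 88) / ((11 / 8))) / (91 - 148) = -632/627 = -1.01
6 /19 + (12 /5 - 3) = -27/95 = -0.28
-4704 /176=-294/11 = -26.73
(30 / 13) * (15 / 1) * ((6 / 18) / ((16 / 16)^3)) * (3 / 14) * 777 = 24975/13 = 1921.15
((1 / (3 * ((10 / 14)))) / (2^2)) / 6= 7/360 = 0.02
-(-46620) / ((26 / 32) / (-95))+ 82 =-70861334/13 = -5450871.85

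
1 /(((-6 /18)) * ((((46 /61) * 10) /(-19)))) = 3477/460 = 7.56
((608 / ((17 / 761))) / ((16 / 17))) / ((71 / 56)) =22808.56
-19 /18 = -1.06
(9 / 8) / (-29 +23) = -3/16 = -0.19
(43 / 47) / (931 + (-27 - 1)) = 1/987 = 0.00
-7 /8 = -0.88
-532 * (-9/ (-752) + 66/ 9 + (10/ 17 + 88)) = -489339319/9588 = -51036.64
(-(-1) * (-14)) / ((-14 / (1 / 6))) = 1/6 = 0.17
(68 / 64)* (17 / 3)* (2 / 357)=17/504 = 0.03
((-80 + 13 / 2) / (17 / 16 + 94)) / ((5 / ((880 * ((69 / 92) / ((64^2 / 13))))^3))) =-190765575/134217728 = -1.42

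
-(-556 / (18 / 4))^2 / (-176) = 77284/891 = 86.74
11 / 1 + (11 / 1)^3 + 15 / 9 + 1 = 4034/3 = 1344.67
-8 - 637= -645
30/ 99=10/33 = 0.30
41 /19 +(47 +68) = 2226/19 = 117.16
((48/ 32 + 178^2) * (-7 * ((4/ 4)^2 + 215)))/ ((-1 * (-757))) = -47908476/757 = -63287.29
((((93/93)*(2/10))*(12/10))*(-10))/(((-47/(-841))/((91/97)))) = -918372/22795 = -40.29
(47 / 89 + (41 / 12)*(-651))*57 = -126752.15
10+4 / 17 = 174/17 = 10.24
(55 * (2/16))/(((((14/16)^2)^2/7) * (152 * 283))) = 3520/1844311 = 0.00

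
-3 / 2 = -1.50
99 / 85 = 1.16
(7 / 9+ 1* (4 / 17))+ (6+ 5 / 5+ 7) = 2297/153 = 15.01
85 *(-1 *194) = -16490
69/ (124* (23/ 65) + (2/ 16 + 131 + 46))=11960/38307 = 0.31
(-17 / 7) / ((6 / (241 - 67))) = -493/7 = -70.43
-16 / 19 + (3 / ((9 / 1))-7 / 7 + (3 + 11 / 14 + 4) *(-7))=-6385/114 = -56.01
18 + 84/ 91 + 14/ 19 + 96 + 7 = 30297/247 = 122.66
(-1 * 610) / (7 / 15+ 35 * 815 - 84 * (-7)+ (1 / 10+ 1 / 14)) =-32025/1528466 = -0.02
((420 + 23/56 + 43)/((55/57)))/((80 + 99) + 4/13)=6409897/2393160 = 2.68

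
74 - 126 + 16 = -36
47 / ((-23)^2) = 47/529 = 0.09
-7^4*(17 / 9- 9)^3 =629407744/729 = 863385.11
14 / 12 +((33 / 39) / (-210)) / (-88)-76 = -1634359/21840 = -74.83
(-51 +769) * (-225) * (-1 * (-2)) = -323100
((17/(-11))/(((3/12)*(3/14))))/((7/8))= -1088/33 = -32.97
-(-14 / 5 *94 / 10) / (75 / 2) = 1316/1875 = 0.70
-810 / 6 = -135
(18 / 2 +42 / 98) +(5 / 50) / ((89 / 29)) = 58943/6230 = 9.46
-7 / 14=-1/2 = -0.50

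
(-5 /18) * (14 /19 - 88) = 4145/171 = 24.24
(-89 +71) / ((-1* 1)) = 18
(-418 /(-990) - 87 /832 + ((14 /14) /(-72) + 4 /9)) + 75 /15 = 215213/37440 = 5.75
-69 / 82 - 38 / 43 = -6083/3526 = -1.73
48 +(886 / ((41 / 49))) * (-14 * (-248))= 3676472.59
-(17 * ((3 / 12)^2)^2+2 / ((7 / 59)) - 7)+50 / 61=-995163/109312 = -9.10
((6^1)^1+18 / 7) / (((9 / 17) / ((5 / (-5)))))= -340/21 = -16.19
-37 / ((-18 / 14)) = 259/9 = 28.78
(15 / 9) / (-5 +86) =5/243 = 0.02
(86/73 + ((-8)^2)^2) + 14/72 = 10767895/2628 = 4097.37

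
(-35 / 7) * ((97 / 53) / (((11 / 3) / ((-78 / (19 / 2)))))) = 226980/11077 = 20.49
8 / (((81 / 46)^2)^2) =35819648/43046721 = 0.83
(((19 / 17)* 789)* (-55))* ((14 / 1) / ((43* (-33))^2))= -349790/1037289 = -0.34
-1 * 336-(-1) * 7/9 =-3017/9 = -335.22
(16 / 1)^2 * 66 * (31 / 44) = 11904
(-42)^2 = 1764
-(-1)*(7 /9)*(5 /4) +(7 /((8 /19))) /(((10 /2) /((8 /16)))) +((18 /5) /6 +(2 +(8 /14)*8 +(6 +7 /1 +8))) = 155263/5040 = 30.81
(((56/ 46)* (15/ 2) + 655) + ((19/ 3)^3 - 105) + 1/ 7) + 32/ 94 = 166236172/204309 = 813.65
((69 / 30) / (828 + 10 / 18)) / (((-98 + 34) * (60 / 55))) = -759/19089920 = 0.00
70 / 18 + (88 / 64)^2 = 3329/576 = 5.78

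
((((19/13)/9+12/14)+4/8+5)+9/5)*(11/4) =749507/32760 = 22.88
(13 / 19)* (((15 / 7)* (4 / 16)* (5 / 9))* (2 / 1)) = 325/798 = 0.41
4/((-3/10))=-40/3 = -13.33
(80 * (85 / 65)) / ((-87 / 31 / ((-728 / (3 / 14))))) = 33053440/261 = 126641.53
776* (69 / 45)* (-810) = -963792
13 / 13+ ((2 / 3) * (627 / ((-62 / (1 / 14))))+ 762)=330933/434 = 762.52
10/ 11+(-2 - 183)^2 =376485/11 = 34225.91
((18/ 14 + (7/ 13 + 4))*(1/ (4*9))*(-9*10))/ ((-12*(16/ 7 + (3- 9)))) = -1325/4056 = -0.33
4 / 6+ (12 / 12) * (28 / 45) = 58/45 = 1.29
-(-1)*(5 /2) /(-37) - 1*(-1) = 69/74 = 0.93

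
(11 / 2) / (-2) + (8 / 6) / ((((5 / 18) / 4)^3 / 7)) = 13933217/500 = 27866.43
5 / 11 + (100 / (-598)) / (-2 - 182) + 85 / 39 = 2391905/907764 = 2.63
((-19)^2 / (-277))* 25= -9025/277 = -32.58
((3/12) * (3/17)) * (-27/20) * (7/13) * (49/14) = -3969/35360 = -0.11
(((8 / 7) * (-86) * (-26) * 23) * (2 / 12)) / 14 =102856/147 = 699.70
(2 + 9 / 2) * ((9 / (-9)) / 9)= -13/18 = -0.72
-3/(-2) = 3/2 = 1.50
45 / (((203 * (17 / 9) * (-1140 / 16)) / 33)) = -3564/65569 = -0.05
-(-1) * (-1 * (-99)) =99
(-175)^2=30625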